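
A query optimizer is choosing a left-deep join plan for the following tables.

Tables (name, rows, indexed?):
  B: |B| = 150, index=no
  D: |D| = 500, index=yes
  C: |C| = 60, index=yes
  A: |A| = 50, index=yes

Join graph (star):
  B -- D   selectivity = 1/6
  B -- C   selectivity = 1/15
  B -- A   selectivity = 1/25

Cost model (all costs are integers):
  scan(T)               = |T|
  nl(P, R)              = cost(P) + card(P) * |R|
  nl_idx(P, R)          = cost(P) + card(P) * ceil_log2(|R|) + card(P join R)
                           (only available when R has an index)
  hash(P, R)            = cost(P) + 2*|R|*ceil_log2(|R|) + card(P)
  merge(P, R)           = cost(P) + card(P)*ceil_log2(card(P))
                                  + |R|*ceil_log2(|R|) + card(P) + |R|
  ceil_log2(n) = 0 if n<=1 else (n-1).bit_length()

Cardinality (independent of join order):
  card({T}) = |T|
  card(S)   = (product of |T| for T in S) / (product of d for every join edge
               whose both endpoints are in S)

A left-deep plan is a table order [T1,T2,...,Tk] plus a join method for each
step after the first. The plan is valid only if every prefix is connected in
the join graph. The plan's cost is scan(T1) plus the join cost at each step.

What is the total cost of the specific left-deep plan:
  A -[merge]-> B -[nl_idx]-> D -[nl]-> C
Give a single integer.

step 1: scan A: cost=50, card=50
step 2: join B via merge
    card(P join B) = 50*150/(25) = 300
    cost = 50 + 50*6 + 150*8 + 50 + 150 = 1750
step 3: join D via nl_idx
    card(P join D) = 300*500/(6) = 25000
    cost = 1750 + 300*9 + 25000 = 29450
step 4: join C via nl
    card(P join C) = 25000*60/(15) = 100000
    cost = 29450 + 25000*60 = 1529450

1529450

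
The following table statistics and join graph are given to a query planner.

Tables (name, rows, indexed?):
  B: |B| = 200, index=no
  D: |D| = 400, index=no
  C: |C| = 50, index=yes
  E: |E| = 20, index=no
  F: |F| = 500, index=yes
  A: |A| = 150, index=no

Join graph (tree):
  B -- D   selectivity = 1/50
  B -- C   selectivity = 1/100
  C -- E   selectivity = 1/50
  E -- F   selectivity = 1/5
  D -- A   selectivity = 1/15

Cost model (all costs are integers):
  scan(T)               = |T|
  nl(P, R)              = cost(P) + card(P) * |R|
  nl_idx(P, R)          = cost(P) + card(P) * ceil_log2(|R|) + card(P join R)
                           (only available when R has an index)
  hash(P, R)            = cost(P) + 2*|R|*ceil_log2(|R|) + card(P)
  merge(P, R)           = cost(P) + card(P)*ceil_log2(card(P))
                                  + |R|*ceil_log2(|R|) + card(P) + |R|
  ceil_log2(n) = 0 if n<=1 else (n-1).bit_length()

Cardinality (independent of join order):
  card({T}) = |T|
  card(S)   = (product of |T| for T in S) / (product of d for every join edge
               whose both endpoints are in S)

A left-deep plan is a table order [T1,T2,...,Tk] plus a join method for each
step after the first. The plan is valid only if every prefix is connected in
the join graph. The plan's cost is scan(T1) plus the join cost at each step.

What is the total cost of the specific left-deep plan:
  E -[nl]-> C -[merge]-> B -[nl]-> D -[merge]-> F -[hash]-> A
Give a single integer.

61540

step 1: scan E: cost=20, card=20
step 2: join C via nl
    card(P join C) = 20*50/(50) = 20
    cost = 20 + 20*50 = 1020
step 3: join B via merge
    card(P join B) = 20*200/(100) = 40
    cost = 1020 + 20*5 + 200*8 + 20 + 200 = 2940
step 4: join D via nl
    card(P join D) = 40*400/(50) = 320
    cost = 2940 + 40*400 = 18940
step 5: join F via merge
    card(P join F) = 320*500/(5) = 32000
    cost = 18940 + 320*9 + 500*9 + 320 + 500 = 27140
step 6: join A via hash
    card(P join A) = 32000*150/(15) = 320000
    cost = 27140 + 2*150*8 + 32000 = 61540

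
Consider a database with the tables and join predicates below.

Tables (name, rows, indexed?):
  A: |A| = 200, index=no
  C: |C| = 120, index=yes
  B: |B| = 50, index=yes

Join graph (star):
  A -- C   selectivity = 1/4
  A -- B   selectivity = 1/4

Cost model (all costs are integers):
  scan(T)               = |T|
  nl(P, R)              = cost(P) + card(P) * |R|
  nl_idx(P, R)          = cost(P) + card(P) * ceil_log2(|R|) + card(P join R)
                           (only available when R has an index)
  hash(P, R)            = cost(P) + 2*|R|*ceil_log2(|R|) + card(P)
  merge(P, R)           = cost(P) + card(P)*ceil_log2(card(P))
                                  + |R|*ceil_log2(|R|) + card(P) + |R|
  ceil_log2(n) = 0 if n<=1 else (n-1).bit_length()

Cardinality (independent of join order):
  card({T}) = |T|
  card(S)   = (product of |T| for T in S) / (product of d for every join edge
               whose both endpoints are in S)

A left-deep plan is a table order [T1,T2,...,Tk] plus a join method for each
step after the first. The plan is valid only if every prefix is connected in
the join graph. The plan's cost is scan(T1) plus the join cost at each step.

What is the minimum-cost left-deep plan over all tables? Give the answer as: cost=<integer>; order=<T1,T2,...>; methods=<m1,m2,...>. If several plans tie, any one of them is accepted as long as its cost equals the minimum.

Selinger DP (subsets sized 1..n):
  {A}: scan cost=200, card=200
  {C}: scan cost=120, card=120
  {B}: scan cost=50, card=50
  {AC}: card=6000; try (C,hash)→2080, (A,merge)→2880, (C,merge)→2960, (A,hash)→3440, (C,nl_idx)→7600, (A,nl)→24120 …(+1); best=2080 via (C,hash)
  {AB}: card=2500; try (B,hash)→1000, (A,merge)→2200, (B,merge)→2350, (A,hash)→3300, (B,nl_idx)→3900, (A,nl)→10050 …(+1); best=1000 via (B,hash)
  {ABC}: card=75000; try (C,hash)→5180, (B,hash)→8680, (C,merge)→34460, (B,merge)→86430, (C,nl_idx)→93500, (B,nl_idx)→113080 …(+2); best=5180 via (C,hash)

cost=5180; order=A,B,C; methods=hash,hash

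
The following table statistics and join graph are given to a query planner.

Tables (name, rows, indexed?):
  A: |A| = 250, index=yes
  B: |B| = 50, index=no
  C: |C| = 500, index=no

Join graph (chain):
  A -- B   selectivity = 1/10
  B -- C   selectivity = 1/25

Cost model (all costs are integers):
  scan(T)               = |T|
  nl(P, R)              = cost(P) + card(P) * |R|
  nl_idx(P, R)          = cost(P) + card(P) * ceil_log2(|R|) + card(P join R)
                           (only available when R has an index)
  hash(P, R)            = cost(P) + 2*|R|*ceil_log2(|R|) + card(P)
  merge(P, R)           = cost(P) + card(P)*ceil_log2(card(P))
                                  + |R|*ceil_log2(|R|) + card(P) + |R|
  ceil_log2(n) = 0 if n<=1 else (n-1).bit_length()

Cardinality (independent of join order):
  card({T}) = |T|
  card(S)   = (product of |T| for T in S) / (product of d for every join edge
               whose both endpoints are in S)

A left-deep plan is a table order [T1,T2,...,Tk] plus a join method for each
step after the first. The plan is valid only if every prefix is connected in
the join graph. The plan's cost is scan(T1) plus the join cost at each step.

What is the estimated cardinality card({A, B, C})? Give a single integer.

Tables in S: A(250), B(50), C(500)
Edges inside S: A-B(d=10), B-C(d=25)
numerator = 250 * 50 * 500 = 6250000
denominator = 10 * 25 = 250
card(S) = 6250000 / 250 = 25000

25000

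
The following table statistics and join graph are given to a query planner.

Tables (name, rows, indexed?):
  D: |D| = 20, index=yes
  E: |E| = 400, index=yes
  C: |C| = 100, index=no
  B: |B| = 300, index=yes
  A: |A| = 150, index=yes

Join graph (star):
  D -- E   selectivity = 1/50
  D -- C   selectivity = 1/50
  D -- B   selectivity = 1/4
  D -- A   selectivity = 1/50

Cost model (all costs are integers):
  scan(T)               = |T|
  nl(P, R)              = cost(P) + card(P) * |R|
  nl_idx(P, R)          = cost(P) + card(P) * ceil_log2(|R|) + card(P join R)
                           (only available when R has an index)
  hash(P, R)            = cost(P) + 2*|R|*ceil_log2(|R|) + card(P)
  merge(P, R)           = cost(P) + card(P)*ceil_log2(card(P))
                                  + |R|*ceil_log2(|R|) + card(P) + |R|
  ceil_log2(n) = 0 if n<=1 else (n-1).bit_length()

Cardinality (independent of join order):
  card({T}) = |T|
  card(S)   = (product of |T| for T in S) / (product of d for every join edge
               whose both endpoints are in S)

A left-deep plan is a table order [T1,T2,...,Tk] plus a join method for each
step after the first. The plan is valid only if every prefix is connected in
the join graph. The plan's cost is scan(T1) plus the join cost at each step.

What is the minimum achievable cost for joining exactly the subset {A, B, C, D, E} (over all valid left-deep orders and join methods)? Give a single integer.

9240

Selinger DP over subsets of {A,B,C,D,E}:
  {D}: scan cost=20, card=20
  {E}: scan cost=400, card=400
  {C}: scan cost=100, card=100
  {B}: scan cost=300, card=300
  {A}: scan cost=150, card=150
  {DE}: card=160; try (E,nl_idx)→360, (D,hash)→1000, (D,nl_idx)→2560, (E,merge)→4140, (D,merge)→4520, (E,hash)→7240 …(+2); best=360 via (E,nl_idx)
  {CD}: card=40; try (D,hash)→400, (D,nl_idx)→640, (C,merge)→940, (D,merge)→1020, (C,hash)→1440, (C,nl)→2020 …(+1); best=400 via (D,hash)
  {BD}: card=1500; try (D,hash)→800, (B,nl_idx)→1700, (B,merge)→3140, (D,nl_idx)→3300, (D,merge)→3420, (B,hash)→5440 …(+2); best=800 via (D,hash)
  {AD}: card=60; try (A,nl_idx)→240, (D,hash)→500, (D,nl_idx)→960, (A,merge)→1490, (D,merge)→1620, (A,hash)→2440 …(+2); best=240 via (A,nl_idx)
  {CDE}: card=320; try (E,nl_idx)→1080, (C,hash)→1920, (C,merge)→2600, (E,merge)→4680, (E,hash)→7640, (C,nl)→16360 …(+1); best=1080 via (E,nl_idx)
  {BDE}: card=12000; try (B,merge)→4800, (B,hash)→5920, (E,hash)→9500, (B,nl_idx)→13800, (E,merge)→22800, (E,nl_idx)→26300 …(+2); best=4800 via (B,merge)
  {ADE}: card=480; try (E,nl_idx)→1260, (A,nl_idx)→2120, (A,hash)→2920, (A,merge)→3150, (E,merge)→4660, (E,hash)→7500 …(+2); best=1260 via (E,nl_idx)
  {BCD}: card=3000; try (B,merge)→3680, (C,hash)→3700, (B,nl_idx)→3760, (B,hash)→5840, (B,nl)→12400, (C,merge)→19600 …(+1); best=3680 via (B,merge)
  {ACD}: card=120; try (A,nl_idx)→840, (C,merge)→1460, (C,hash)→1700, (A,merge)→2030, (A,hash)→2840, (C,nl)→6240 …(+1); best=840 via (A,nl_idx)
  {ABD}: card=4500; try (B,merge)→3660, (A,hash)→4700, (B,nl_idx)→5280, (B,hash)→5700, (A,nl_idx)→17300, (B,nl)→18240 …(+2); best=3660 via (B,merge)
  {BCDE}: card=24000; try (B,hash)→6800, (B,merge)→7280, (E,hash)→13880, (C,hash)→18200, (B,nl_idx)→27960, (E,merge)→46680 …(+5); best=6800 via (B,hash)
  {ACDE}: card=960; try (E,nl_idx)→2880, (C,hash)→3140, (A,hash)→3800, (A,nl_idx)→4600, (A,merge)→5630, (E,merge)→5800 …(+5); best=2880 via (E,nl_idx)
  {ABDE}: card=36000; try (B,hash)→7140, (B,merge)→9060, (E,hash)→15360, (A,hash)→19200, (B,nl_idx)→41580, (E,merge)→70660 …(+6); best=7140 via (B,hash)
  {ABCD}: card=9000; try (B,merge)→4800, (B,hash)→6360, (A,hash)→9080, (C,hash)→9560, (B,nl_idx)→10920, (A,nl_idx)→36680 …(+5); best=4800 via (B,merge)
  {ABCDE}: card=72000; try (B,hash)→9240, (B,merge)→16440, (E,hash)→21000, (A,hash)→33200, (C,hash)→44540, (B,nl_idx)→83520 …(+9); best=9240 via (B,hash)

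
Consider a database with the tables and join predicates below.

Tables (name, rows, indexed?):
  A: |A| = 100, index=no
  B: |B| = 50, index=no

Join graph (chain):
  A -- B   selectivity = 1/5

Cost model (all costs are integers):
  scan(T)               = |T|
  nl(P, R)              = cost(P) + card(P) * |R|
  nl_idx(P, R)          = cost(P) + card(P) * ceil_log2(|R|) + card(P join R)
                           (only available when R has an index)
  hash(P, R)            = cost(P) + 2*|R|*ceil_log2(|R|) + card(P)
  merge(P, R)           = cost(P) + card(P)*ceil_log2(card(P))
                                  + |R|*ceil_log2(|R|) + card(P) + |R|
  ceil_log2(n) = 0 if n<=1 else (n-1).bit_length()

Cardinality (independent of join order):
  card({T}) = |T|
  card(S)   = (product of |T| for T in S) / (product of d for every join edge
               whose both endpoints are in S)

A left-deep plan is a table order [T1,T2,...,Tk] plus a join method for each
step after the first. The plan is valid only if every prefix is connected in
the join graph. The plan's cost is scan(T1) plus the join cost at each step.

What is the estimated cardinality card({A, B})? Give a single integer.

1000

Tables in S: A(100), B(50)
Edges inside S: A-B(d=5)
numerator = 100 * 50 = 5000
denominator = 5 = 5
card(S) = 5000 / 5 = 1000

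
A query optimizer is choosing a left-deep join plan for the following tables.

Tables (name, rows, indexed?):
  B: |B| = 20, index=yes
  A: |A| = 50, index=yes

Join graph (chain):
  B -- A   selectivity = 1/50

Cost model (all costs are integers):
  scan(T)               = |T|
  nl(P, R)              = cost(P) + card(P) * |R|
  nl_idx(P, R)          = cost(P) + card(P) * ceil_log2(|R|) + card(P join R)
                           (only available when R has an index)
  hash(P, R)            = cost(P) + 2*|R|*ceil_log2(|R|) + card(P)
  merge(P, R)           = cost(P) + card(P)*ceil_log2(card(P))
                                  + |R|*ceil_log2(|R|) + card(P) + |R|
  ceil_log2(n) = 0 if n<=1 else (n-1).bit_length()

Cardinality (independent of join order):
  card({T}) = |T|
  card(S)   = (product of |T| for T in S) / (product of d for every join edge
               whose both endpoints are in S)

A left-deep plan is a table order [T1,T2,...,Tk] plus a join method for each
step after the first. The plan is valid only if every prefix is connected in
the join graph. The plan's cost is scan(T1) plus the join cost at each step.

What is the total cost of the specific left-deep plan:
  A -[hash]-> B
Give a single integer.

300

step 1: scan A: cost=50, card=50
step 2: join B via hash
    card(P join B) = 50*20/(50) = 20
    cost = 50 + 2*20*5 + 50 = 300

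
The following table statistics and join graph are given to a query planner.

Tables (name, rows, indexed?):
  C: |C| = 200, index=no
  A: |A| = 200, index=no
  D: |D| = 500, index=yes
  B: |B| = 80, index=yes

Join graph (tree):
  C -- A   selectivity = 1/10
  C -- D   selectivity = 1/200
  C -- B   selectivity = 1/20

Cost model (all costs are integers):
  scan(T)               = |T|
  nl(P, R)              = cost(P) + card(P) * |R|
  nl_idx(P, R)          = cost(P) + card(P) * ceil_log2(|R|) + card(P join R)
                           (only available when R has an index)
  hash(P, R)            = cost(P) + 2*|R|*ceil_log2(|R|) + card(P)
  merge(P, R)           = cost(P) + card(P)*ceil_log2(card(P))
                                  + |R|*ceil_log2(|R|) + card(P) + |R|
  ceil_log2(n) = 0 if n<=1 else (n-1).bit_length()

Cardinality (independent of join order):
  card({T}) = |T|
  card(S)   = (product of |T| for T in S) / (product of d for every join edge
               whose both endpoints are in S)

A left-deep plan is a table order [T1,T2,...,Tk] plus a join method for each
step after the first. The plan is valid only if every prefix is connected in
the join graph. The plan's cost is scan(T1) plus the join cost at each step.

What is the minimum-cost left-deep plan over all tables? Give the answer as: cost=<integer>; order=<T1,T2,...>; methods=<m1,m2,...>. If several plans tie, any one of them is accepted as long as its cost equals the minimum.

cost=9320; order=C,D,B,A; methods=nl_idx,hash,hash

Selinger DP (subsets sized 1..n):
  {C}: scan cost=200, card=200
  {A}: scan cost=200, card=200
  {D}: scan cost=500, card=500
  {B}: scan cost=80, card=80
  {AC}: card=4000; try (C,hash)→3600, (A,hash)→3600, (C,merge)→3800, (A,merge)→3800, (C,nl)→40200, (A,nl)→40200; best=3600 via (C,hash)
  {CD}: card=500; try (D,nl_idx)→2500, (C,hash)→4200, (D,merge)→7000, (C,merge)→7300, (D,hash)→9400, (D,nl)→100200 …(+1); best=2500 via (D,nl_idx)
  {BC}: card=800; try (B,hash)→1520, (B,nl_idx)→2400, (C,merge)→2520, (B,merge)→2640, (C,hash)→3360, (C,nl)→16080 …(+1); best=1520 via (B,hash)
  {ACD}: card=10000; try (A,hash)→6200, (A,merge)→9300, (D,hash)→16600, (D,nl_idx)→49600, (D,merge)→60600, (A,nl)→102500 …(+1); best=6200 via (A,hash)
  {ABC}: card=16000; try (A,hash)→5520, (B,hash)→8720, (A,merge)→12120, (B,nl_idx)→47600, (B,merge)→56240, (A,nl)→161520 …(+1); best=5520 via (A,hash)
  {BCD}: card=2000; try (B,hash)→4120, (B,nl_idx)→8000, (B,merge)→8140, (D,nl_idx)→10720, (D,hash)→11320, (D,merge)→15320 …(+2); best=4120 via (B,hash)
  {ABCD}: card=40000; try (A,hash)→9320, (B,hash)→17320, (A,merge)→29920, (D,hash)→30520, (B,nl_idx)→116200, (B,merge)→156840 …(+5); best=9320 via (A,hash)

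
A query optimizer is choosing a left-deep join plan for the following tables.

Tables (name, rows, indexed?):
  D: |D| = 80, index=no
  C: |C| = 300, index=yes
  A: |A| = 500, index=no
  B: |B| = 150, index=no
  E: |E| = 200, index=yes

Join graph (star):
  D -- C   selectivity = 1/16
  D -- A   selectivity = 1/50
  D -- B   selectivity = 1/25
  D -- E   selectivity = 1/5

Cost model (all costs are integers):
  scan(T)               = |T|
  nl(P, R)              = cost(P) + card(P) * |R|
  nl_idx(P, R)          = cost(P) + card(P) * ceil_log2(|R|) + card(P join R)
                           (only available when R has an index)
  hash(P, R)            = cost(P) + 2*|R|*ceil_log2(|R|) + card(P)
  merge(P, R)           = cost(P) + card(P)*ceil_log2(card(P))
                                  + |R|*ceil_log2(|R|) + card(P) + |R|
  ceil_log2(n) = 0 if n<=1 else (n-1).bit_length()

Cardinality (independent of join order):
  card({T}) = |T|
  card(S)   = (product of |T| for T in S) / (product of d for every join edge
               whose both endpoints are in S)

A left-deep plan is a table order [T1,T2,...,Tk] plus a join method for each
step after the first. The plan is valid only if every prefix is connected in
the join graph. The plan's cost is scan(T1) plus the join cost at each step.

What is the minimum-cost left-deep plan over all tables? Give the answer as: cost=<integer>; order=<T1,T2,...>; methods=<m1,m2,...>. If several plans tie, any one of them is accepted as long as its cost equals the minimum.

Selinger DP (subsets sized 1..n):
  {D}: scan cost=80, card=80
  {C}: scan cost=300, card=300
  {A}: scan cost=500, card=500
  {B}: scan cost=150, card=150
  {E}: scan cost=200, card=200
  {CD}: card=1500; try (D,hash)→1720, (C,nl_idx)→2300, (C,merge)→3720, (D,merge)→3940, (C,hash)→5560, (C,nl)→24080 …(+1); best=1720 via (D,hash)
  {AD}: card=800; try (D,hash)→2120, (A,merge)→5720, (D,merge)→6140, (A,hash)→9160, (A,nl)→40080, (D,nl)→40500; best=2120 via (D,hash)
  {BD}: card=480; try (D,hash)→1420, (B,merge)→2070, (D,merge)→2140, (B,hash)→2560, (B,nl)→12080, (D,nl)→12150; best=1420 via (D,hash)
  {DE}: card=3200; try (D,hash)→1520, (E,merge)→2520, (D,merge)→2640, (E,hash)→3360, (E,nl_idx)→3920, (E,nl)→16080 …(+1); best=1520 via (D,hash)
  {ACD}: card=15000; try (C,hash)→8320, (A,hash)→12220, (C,merge)→13920, (C,nl_idx)→24320, (A,merge)→24720, (C,nl)→242120 …(+1); best=8320 via (C,hash)
  {BCD}: card=9000; try (B,hash)→5620, (C,hash)→7300, (C,merge)→9220, (C,nl_idx)→14740, (B,merge)→21070, (C,nl)→145420 …(+1); best=5620 via (B,hash)
  {CDE}: card=60000; try (E,hash)→6420, (C,hash)→10120, (E,merge)→21520, (C,merge)→46120, (E,nl_idx)→73720, (C,nl_idx)→90320 …(+2); best=6420 via (E,hash)
  {ABD}: card=4800; try (B,hash)→5320, (A,hash)→10900, (A,merge)→11220, (B,merge)→12270, (B,nl)→122120, (A,nl)→241420; best=5320 via (B,hash)
  {ADE}: card=32000; try (E,hash)→6120, (E,merge)→12720, (A,hash)→13720, (E,nl_idx)→40520, (A,merge)→48120, (E,nl)→162120 …(+1); best=6120 via (E,hash)
  {BDE}: card=19200; try (E,hash)→5100, (B,hash)→7120, (E,merge)→8020, (E,nl_idx)→24460, (B,merge)→44470, (E,nl)→97420 …(+1); best=5100 via (E,hash)
  {ABCD}: card=90000; try (C,hash)→15520, (A,hash)→23620, (B,hash)→25720, (C,merge)→75520, (C,nl_idx)→138520, (A,merge)→145620 …(+4); best=15520 via (C,hash)
  {ACDE}: card=600000; try (E,hash)→26520, (C,hash)→43520, (A,hash)→75420, (E,merge)→235120, (C,merge)→521120, (E,nl_idx)→728320 …(+5); best=26520 via (E,hash)
  {BCDE}: card=360000; try (E,hash)→17820, (C,hash)→29700, (B,hash)→68820, (E,merge)→142420, (C,merge)→315300, (E,nl_idx)→437620 …(+5); best=17820 via (E,hash)
  {ABDE}: card=192000; try (E,hash)→13320, (A,hash)→33300, (B,hash)→40520, (E,merge)→74320, (E,nl_idx)→235720, (A,merge)→317300 …(+4); best=13320 via (E,hash)
  {ABCDE}: card=3600000; try (E,hash)→108720, (C,hash)→210720, (A,hash)→386820, (B,hash)→628920, (E,merge)→1637320, (C,merge)→3664320 …(+8); best=108720 via (E,hash)

cost=108720; order=A,D,B,C,E; methods=hash,hash,hash,hash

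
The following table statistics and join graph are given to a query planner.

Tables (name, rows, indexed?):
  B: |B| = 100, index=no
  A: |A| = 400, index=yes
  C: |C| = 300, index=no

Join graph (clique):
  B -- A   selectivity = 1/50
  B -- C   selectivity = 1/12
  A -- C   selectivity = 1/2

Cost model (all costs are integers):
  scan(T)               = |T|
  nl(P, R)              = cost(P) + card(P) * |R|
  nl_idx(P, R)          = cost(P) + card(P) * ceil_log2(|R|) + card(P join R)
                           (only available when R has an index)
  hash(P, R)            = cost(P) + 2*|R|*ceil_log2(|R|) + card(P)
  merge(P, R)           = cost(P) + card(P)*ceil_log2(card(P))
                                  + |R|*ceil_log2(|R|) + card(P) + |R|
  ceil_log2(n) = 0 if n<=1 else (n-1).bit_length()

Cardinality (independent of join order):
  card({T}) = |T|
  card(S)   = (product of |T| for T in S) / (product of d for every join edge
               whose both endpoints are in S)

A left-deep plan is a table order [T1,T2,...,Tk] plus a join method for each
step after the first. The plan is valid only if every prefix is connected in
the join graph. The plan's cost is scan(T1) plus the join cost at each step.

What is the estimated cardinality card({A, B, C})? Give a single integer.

Tables in S: A(400), B(100), C(300)
Edges inside S: B-A(d=50), B-C(d=12), A-C(d=2)
numerator = 400 * 100 * 300 = 12000000
denominator = 50 * 12 * 2 = 1200
card(S) = 12000000 / 1200 = 10000

10000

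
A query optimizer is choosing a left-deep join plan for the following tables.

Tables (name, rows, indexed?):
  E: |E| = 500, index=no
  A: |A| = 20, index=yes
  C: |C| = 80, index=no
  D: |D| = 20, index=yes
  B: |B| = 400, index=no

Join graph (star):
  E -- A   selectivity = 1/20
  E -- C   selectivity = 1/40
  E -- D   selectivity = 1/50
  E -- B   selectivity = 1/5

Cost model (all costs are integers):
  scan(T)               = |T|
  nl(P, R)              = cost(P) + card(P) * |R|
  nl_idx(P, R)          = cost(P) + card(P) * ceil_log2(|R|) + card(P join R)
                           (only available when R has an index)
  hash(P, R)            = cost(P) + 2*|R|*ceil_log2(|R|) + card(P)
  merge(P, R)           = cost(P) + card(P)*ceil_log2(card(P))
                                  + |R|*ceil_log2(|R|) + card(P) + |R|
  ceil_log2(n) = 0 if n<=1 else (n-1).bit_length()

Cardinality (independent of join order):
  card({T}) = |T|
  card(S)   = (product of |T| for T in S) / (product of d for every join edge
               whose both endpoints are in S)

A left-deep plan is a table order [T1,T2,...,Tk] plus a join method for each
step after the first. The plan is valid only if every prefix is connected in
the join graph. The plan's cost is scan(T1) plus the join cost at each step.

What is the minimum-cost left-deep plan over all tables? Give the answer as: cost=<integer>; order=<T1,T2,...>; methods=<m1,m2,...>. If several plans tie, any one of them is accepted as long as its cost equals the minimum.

Selinger DP (subsets sized 1..n):
  {E}: scan cost=500, card=500
  {A}: scan cost=20, card=20
  {C}: scan cost=80, card=80
  {D}: scan cost=20, card=20
  {B}: scan cost=400, card=400
  {AE}: card=500; try (A,hash)→1200, (A,nl_idx)→3500, (E,merge)→5140, (A,merge)→5620, (E,hash)→9040, (E,nl)→10020 …(+1); best=1200 via (A,hash)
  {CE}: card=1000; try (C,hash)→2120, (E,merge)→5720, (C,merge)→6140, (E,hash)→9160, (E,nl)→40080, (C,nl)→40500; best=2120 via (C,hash)
  {DE}: card=200; try (D,hash)→1200, (D,nl_idx)→3200, (E,merge)→5140, (D,merge)→5620, (E,hash)→9040, (E,nl)→10020 …(+1); best=1200 via (D,hash)
  {BE}: card=40000; try (B,hash)→8200, (E,merge)→9400, (B,merge)→9500, (E,hash)→9800, (E,nl)→200400, (B,nl)→200500; best=8200 via (B,hash)
  {ACE}: card=1000; try (C,hash)→2820, (A,hash)→3320, (C,merge)→6840, (A,nl_idx)→8120, (A,merge)→13240, (A,nl)→22120 …(+1); best=2820 via (C,hash)
  {ADE}: card=200; try (A,hash)→1600, (D,hash)→1900, (A,nl_idx)→2400, (A,merge)→3120, (D,nl_idx)→3900, (A,nl)→5200 …(+2); best=1600 via (A,hash)
  {ABE}: card=40000; try (B,hash)→8900, (B,merge)→10200, (A,hash)→48400, (B,nl)→201200, (A,nl_idx)→248200, (A,merge)→688320 …(+1); best=8900 via (B,hash)
  {CDE}: card=400; try (C,hash)→2520, (D,hash)→3320, (C,merge)→3640, (D,nl_idx)→7520, (D,merge)→13240, (C,nl)→17200 …(+1); best=2520 via (C,hash)
  {BCE}: card=80000; try (B,hash)→10320, (B,merge)→17120, (C,hash)→49320, (B,nl)→402120, (C,merge)→688840, (C,nl)→3208200; best=10320 via (B,hash)
  {BDE}: card=16000; try (B,merge)→7000, (B,hash)→8600, (D,hash)→48400, (B,nl)→81200, (D,nl_idx)→224200, (D,merge)→688320 …(+1); best=7000 via (B,merge)
  {ACDE}: card=400; try (C,hash)→2920, (A,hash)→3120, (D,hash)→4020, (C,merge)→4040, (A,nl_idx)→4920, (A,merge)→6640 …(+5); best=2920 via (C,hash)
  {ABCE}: card=80000; try (B,hash)→11020, (B,merge)→17820, (C,hash)→50020, (A,hash)→90520, (B,nl)→402820, (A,nl_idx)→490320 …(+4); best=11020 via (B,hash)
  {ABDE}: card=16000; try (B,merge)→7400, (B,hash)→9000, (A,hash)→23200, (D,hash)→49100, (B,nl)→81600, (A,nl_idx)→103000 …(+5); best=7400 via (B,merge)
  {BCDE}: card=32000; try (B,hash)→10120, (B,merge)→10520, (C,hash)→24120, (D,hash)→90520, (B,nl)→162520, (C,merge)→247640 …(+4); best=10120 via (B,hash)
  {ABCDE}: card=32000; try (B,hash)→10520, (B,merge)→10920, (C,hash)→24520, (A,hash)→42320, (D,hash)→91220, (B,nl)→162920 …(+8); best=10520 via (B,hash)

cost=10520; order=E,D,A,C,B; methods=hash,hash,hash,hash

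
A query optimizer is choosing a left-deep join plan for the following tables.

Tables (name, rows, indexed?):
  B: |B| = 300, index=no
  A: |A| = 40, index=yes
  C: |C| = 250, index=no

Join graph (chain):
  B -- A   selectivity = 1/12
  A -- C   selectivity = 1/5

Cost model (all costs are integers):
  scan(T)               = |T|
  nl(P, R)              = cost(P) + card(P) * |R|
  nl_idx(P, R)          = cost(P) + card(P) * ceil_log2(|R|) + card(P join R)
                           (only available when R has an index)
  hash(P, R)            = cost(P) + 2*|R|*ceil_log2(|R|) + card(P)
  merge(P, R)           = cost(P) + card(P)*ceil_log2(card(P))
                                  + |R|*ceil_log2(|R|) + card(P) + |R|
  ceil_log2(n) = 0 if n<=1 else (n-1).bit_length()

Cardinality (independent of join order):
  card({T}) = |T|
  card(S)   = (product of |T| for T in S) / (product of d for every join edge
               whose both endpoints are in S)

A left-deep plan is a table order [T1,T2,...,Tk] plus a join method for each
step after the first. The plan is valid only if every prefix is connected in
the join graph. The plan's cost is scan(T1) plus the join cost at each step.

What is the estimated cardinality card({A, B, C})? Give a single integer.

Tables in S: A(40), B(300), C(250)
Edges inside S: B-A(d=12), A-C(d=5)
numerator = 40 * 300 * 250 = 3000000
denominator = 12 * 5 = 60
card(S) = 3000000 / 60 = 50000

50000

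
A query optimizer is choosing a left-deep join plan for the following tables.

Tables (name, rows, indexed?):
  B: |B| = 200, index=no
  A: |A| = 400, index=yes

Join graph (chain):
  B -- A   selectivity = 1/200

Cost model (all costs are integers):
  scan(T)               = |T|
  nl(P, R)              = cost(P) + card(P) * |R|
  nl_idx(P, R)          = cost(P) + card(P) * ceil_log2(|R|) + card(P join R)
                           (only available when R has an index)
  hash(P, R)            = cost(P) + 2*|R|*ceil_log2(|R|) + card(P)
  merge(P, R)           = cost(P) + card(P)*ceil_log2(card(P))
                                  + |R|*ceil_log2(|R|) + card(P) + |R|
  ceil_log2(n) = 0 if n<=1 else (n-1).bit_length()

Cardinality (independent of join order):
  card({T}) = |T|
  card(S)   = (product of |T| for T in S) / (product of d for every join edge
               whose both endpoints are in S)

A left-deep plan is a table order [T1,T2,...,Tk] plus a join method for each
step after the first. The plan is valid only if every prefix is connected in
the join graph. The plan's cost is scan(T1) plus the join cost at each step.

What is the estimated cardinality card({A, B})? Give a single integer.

Tables in S: A(400), B(200)
Edges inside S: B-A(d=200)
numerator = 400 * 200 = 80000
denominator = 200 = 200
card(S) = 80000 / 200 = 400

400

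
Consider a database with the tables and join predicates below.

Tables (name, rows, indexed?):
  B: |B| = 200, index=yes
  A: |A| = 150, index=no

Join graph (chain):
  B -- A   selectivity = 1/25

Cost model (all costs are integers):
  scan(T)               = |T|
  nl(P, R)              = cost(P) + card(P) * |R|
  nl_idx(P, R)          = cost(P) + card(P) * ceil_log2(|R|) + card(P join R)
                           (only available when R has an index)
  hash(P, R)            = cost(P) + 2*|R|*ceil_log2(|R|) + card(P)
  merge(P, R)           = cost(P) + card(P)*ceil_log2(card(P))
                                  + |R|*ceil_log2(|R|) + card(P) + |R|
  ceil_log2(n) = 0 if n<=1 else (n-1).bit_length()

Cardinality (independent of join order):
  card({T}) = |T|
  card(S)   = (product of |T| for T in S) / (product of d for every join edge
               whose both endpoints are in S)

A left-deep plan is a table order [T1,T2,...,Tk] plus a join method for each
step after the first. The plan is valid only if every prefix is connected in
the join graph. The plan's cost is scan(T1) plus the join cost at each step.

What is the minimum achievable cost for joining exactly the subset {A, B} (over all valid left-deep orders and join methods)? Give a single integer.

Selinger DP over subsets of {A,B}:
  {B}: scan cost=200, card=200
  {A}: scan cost=150, card=150
  {AB}: card=1200; try (B,nl_idx)→2550, (A,hash)→2800, (B,merge)→3300, (A,merge)→3350, (B,hash)→3500, (B,nl)→30150 …(+1); best=2550 via (B,nl_idx)

2550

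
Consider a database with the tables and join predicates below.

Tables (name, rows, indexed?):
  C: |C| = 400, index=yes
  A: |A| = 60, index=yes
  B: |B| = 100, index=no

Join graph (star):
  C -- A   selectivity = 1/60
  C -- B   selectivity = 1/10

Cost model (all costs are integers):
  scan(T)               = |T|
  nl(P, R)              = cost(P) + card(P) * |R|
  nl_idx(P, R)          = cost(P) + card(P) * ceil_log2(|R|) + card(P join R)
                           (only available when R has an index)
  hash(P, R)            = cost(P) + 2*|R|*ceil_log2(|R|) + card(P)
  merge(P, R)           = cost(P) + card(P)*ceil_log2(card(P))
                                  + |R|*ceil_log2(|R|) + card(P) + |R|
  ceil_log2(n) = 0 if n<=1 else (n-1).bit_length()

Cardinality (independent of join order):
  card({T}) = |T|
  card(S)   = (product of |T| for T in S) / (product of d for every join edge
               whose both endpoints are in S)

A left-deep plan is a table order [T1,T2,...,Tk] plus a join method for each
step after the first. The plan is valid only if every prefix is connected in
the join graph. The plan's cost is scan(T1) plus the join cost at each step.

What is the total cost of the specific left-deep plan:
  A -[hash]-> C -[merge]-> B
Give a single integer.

12120

step 1: scan A: cost=60, card=60
step 2: join C via hash
    card(P join C) = 60*400/(60) = 400
    cost = 60 + 2*400*9 + 60 = 7320
step 3: join B via merge
    card(P join B) = 400*100/(10) = 4000
    cost = 7320 + 400*9 + 100*7 + 400 + 100 = 12120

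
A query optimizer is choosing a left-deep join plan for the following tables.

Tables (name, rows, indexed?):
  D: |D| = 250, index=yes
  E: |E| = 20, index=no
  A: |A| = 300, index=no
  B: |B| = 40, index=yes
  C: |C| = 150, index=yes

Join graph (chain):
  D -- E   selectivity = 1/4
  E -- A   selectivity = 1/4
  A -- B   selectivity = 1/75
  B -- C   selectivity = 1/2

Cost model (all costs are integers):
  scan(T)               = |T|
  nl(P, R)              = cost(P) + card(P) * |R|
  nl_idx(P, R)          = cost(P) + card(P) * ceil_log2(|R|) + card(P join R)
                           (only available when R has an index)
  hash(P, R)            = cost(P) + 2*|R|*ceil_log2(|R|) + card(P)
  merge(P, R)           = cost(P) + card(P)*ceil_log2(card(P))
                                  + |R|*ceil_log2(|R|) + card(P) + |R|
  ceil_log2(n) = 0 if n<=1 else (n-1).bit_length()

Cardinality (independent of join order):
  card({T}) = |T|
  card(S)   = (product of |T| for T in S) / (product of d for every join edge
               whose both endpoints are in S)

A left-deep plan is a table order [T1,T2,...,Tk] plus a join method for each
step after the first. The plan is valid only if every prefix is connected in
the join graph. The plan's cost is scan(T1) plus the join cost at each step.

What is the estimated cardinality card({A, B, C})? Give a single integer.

12000

Tables in S: A(300), B(40), C(150)
Edges inside S: A-B(d=75), B-C(d=2)
numerator = 300 * 40 * 150 = 1800000
denominator = 75 * 2 = 150
card(S) = 1800000 / 150 = 12000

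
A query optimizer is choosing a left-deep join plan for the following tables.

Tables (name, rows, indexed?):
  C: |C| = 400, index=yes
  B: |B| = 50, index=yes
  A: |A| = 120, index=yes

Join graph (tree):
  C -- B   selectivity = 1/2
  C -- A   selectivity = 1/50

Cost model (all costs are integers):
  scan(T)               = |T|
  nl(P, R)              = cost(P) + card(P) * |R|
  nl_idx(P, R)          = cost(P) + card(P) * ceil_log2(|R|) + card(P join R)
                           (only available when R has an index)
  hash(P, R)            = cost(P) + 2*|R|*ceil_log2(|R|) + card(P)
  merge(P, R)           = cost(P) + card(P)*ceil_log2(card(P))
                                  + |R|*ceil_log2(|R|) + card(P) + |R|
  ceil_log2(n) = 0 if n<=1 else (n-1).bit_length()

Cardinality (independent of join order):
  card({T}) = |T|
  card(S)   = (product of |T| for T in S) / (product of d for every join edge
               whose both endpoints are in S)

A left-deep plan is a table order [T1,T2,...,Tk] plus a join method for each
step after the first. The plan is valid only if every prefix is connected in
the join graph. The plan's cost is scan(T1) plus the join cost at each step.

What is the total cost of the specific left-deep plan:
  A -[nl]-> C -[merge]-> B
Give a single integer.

step 1: scan A: cost=120, card=120
step 2: join C via nl
    card(P join C) = 120*400/(50) = 960
    cost = 120 + 120*400 = 48120
step 3: join B via merge
    card(P join B) = 960*50/(2) = 24000
    cost = 48120 + 960*10 + 50*6 + 960 + 50 = 59030

59030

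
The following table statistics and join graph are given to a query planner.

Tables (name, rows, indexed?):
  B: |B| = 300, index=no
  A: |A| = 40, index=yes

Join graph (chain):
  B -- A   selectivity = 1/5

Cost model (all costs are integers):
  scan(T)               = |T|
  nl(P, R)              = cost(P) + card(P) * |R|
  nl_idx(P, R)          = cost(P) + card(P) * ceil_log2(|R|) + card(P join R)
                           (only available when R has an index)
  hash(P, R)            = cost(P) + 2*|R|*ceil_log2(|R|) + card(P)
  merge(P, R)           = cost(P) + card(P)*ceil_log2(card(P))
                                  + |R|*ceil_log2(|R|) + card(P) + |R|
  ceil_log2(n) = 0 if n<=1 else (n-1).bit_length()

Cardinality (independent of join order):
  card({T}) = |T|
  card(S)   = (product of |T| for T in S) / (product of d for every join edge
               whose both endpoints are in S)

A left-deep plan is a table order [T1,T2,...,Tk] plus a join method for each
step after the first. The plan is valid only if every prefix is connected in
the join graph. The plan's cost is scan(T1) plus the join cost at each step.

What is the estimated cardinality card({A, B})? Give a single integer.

Tables in S: A(40), B(300)
Edges inside S: B-A(d=5)
numerator = 40 * 300 = 12000
denominator = 5 = 5
card(S) = 12000 / 5 = 2400

2400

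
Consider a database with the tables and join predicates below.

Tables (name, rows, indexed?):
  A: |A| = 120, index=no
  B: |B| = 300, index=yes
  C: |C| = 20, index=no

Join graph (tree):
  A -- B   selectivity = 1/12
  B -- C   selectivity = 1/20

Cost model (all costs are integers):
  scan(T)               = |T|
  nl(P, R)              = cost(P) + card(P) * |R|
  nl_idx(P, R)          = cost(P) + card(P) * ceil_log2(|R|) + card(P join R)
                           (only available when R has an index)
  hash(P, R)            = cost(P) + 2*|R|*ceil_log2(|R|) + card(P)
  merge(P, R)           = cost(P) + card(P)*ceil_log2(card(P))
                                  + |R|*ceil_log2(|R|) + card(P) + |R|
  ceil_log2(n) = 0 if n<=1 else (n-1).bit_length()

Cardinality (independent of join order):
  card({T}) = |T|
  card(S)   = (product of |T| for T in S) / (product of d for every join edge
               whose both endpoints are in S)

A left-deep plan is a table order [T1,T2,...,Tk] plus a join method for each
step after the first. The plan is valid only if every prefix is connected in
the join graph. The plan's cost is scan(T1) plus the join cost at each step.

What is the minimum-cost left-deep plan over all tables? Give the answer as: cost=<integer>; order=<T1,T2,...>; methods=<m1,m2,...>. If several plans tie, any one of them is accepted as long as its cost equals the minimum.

cost=2480; order=C,B,A; methods=nl_idx,hash

Selinger DP (subsets sized 1..n):
  {A}: scan cost=120, card=120
  {B}: scan cost=300, card=300
  {C}: scan cost=20, card=20
  {AB}: card=3000; try (A,hash)→2280, (B,merge)→4080, (B,nl_idx)→4200, (A,merge)→4260, (B,hash)→5640, (B,nl)→36120 …(+1); best=2280 via (A,hash)
  {BC}: card=300; try (B,nl_idx)→500, (C,hash)→800, (B,merge)→3140, (C,merge)→3420, (B,hash)→5440, (B,nl)→6020 …(+1); best=500 via (B,nl_idx)
  {ABC}: card=3000; try (A,hash)→2480, (A,merge)→4460, (C,hash)→5480, (A,nl)→36500, (C,merge)→41400, (C,nl)→62280; best=2480 via (A,hash)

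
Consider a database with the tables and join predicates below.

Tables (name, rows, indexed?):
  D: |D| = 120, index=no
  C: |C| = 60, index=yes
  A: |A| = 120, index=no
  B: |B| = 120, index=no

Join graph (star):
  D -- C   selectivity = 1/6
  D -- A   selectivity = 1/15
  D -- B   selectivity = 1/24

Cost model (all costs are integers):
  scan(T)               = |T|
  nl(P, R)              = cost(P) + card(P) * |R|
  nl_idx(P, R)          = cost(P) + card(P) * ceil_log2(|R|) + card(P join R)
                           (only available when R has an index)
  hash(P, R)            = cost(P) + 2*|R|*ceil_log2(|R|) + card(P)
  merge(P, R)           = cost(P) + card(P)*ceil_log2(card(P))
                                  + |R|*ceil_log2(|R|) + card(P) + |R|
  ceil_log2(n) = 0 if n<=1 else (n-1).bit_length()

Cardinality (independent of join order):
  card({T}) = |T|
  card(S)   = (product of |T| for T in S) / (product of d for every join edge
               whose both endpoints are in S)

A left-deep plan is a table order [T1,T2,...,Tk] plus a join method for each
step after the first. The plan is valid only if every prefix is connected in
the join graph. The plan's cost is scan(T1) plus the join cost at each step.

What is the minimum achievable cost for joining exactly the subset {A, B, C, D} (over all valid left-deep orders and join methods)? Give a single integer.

Selinger DP over subsets of {A,B,C,D}:
  {D}: scan cost=120, card=120
  {C}: scan cost=60, card=60
  {A}: scan cost=120, card=120
  {B}: scan cost=120, card=120
  {CD}: card=1200; try (C,hash)→960, (D,merge)→1440, (C,merge)→1500, (D,hash)→1800, (C,nl_idx)→2040, (D,nl)→7260 …(+1); best=960 via (C,hash)
  {AD}: card=960; try (D,hash)→1920, (A,hash)→1920, (D,merge)→2040, (A,merge)→2040, (D,nl)→14520, (A,nl)→14520; best=1920 via (D,hash)
  {BD}: card=600; try (D,hash)→1920, (B,hash)→1920, (D,merge)→2040, (B,merge)→2040, (D,nl)→14520, (B,nl)→14520; best=1920 via (D,hash)
  {ACD}: card=9600; try (C,hash)→3600, (A,hash)→3840, (C,merge)→12900, (A,merge)→16320, (C,nl_idx)→17280, (C,nl)→59520 …(+1); best=3600 via (C,hash)
  {BCD}: card=6000; try (C,hash)→3240, (B,hash)→3840, (C,merge)→8940, (C,nl_idx)→11520, (B,merge)→16320, (C,nl)→37920 …(+1); best=3240 via (C,hash)
  {ABD}: card=4800; try (A,hash)→4200, (B,hash)→4560, (A,merge)→9480, (B,merge)→13440, (A,nl)→73920, (B,nl)→117120; best=4200 via (A,hash)
  {ABCD}: card=48000; try (C,hash)→9720, (A,hash)→10920, (B,hash)→14880, (C,merge)→71820, (C,nl_idx)→81000, (A,merge)→88200 …(+4); best=9720 via (C,hash)

9720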